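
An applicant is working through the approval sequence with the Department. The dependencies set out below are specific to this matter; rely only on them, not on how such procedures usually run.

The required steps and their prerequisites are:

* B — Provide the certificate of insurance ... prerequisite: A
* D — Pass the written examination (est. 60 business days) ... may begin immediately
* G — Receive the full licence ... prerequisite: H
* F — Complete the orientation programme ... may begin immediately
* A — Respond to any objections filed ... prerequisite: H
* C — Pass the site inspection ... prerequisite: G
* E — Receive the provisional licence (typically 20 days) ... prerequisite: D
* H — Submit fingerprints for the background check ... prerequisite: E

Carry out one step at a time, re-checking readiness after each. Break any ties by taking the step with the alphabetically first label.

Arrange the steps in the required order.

D and F have no prerequisites; D has the earlier label, so D is first.
E and F are both available; E has the earlier label → E.
Now F and H have their prerequisites met. F has the earlier label, so F next.
H needed E, now all done → H.
Ready: A and G. A has the earlier label → A.
B and G are both available; B has the earlier label → B.
G needed H, now all done → G.
C needed G, now all done → C.

D → E → F → H → A → B → G → C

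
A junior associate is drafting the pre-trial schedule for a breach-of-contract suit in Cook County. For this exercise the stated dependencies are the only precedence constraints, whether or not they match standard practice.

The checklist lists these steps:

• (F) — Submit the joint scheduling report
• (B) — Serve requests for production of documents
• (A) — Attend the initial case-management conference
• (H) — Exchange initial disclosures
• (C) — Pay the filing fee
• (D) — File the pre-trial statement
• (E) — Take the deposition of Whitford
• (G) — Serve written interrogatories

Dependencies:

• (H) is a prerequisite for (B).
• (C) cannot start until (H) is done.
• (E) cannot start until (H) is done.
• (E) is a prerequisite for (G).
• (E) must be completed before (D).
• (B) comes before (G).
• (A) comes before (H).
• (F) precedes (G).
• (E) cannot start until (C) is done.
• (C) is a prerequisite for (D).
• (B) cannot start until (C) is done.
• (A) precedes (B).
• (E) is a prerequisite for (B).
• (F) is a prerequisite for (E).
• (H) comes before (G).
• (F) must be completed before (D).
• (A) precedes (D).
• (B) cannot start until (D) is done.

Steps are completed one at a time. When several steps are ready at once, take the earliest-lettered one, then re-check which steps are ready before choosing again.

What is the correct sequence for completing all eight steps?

(A), (F), (H), (C), (E), (D), (B), (G)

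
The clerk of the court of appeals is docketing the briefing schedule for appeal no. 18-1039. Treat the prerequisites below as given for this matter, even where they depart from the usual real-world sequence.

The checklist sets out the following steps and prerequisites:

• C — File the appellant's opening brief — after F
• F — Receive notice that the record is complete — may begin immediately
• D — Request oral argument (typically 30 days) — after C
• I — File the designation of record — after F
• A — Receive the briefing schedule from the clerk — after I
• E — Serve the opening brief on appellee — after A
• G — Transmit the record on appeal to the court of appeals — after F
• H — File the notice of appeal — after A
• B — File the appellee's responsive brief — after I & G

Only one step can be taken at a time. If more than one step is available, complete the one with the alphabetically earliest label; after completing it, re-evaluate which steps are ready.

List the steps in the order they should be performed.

F is the only step with nothing outstanding, so it goes first.
Now C, G and I have their prerequisites met. C has the earlier label, so C next.
D now also ready, so the ready set is {D, G, I}; D has the earlier label → D.
Now G and I have their prerequisites met. G has the earlier label, so G next.
I needed F, now all done → I.
A and B are both available; A has the earlier label → A.
E and H now also ready, so the ready set is {B, E, H}; B has the earlier label → B.
Now E and H have their prerequisites met. E has the earlier label, so E next.
Next only H has its prerequisites met → H.

F → C → D → G → I → A → B → E → H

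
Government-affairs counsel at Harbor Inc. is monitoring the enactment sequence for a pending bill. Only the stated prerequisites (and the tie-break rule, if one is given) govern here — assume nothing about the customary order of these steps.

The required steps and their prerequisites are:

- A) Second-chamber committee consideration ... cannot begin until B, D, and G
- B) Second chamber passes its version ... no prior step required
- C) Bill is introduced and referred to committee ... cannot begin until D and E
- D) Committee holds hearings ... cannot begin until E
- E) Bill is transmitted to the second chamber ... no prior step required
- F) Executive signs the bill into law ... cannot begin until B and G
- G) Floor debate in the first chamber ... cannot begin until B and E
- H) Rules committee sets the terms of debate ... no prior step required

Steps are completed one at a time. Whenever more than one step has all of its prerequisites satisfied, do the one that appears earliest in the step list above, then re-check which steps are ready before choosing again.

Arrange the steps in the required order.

B E D C G A F H

B, E and H have no prerequisites; B is listed earlier, so B is first.
E and H are both available; E is listed earlier → E.
Ready: D, G and H. D is listed earlier → D.
C, G and H are all available; C is listed earlier → C.
Ready: G and H. G is listed earlier → G.
Now A, F and H have their prerequisites met. A is listed earlier, so A next.
Ready: F and H. F is listed earlier → F.
H is the only step now ready → H.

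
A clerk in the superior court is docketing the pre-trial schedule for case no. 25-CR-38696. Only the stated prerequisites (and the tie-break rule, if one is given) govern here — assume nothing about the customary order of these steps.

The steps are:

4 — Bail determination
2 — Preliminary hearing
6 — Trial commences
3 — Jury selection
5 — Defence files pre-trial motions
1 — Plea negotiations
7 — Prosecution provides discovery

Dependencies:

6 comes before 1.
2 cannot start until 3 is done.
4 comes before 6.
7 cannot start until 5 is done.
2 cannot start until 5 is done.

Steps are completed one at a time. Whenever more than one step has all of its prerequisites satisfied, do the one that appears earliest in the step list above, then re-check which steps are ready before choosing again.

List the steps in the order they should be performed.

Nothing is required for 4, 3 and 5. 4 is listed earlier → 4 first.
Now 6, 3 and 5 have their prerequisites met. 6 is listed earlier, so 6 next.
3, 5 and 1 are all available; 3 is listed earlier → 3.
Ready: 5 and 1. 5 is listed earlier → 5.
2 and 7 now also ready, so the ready set is {2, 1, 7}; 2 is listed earlier → 2.
1 and 7 are both available; 1 is listed earlier → 1.
7 is the only step now ready → 7.

4, 6, 3, 5, 2, 1, 7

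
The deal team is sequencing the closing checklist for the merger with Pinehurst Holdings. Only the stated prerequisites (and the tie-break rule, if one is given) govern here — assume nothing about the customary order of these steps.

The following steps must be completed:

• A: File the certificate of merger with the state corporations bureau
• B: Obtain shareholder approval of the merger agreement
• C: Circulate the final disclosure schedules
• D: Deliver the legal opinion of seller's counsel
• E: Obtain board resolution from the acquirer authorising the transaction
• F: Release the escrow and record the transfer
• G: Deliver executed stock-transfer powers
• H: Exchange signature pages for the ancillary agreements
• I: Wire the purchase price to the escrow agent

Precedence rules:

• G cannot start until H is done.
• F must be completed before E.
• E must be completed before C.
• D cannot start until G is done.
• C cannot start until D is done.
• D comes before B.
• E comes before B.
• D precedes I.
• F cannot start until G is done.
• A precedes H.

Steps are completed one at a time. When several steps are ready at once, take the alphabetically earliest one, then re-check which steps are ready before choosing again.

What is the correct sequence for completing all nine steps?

A, H, G, D, F, E, B, C, I

A has no prerequisites → A first.
H needed A, now all done → H.
G needed H, now all done → G.
Now D and F have their prerequisites met. D has the earlier label, so D next.
I now also ready, so the ready set is {F, I}; F has the earlier label → F.
Ready: E and I. E has the earlier label → E.
B and C now also ready, so the ready set is {B, C, I}; B has the earlier label → B.
Now C and I have their prerequisites met. C has the earlier label, so C next.
I is the only step now ready → I.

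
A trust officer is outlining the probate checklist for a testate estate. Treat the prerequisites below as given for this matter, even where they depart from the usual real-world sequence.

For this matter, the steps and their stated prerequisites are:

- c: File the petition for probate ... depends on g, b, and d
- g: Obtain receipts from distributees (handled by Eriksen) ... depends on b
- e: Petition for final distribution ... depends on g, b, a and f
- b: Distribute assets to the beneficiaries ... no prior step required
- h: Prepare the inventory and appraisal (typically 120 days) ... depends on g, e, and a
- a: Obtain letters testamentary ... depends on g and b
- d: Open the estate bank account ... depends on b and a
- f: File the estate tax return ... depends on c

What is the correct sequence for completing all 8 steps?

b → g → a → d → c → f → e → h

b has no prerequisites → b first.
g needed b, now all done → g.
a needed g and b, now all done → a.
d is the only step now ready → d.
Next only c has its prerequisites met → c.
f is the only step now ready → f.
e needed g, b, a and f, now all done → e.
h needed g, e and a, now all done → h.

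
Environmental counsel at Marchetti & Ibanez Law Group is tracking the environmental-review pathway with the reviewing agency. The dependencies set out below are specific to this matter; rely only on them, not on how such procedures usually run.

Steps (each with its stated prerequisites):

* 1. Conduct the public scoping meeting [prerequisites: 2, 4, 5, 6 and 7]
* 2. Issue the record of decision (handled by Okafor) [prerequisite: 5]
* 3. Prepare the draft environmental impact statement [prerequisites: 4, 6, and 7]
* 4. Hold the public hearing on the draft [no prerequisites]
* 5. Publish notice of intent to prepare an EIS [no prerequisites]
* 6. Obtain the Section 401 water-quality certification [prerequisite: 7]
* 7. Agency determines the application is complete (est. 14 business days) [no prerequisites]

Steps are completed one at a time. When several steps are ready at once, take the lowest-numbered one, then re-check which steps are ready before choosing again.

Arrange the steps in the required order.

4 5 2 7 6 1 3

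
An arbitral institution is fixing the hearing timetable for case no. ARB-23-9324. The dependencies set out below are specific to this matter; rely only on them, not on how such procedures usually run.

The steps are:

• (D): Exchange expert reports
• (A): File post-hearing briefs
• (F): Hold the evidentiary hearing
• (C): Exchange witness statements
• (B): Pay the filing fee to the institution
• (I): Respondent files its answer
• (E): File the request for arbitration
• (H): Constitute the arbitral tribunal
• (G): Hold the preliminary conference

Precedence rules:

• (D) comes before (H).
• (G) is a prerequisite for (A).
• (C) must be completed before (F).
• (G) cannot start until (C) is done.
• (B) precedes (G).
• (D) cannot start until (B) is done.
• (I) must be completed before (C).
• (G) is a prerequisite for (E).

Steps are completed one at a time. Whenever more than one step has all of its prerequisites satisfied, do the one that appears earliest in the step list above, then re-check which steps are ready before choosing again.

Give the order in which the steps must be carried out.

Nothing is required for (B) and (I). (B) is listed earlier → (B) first.
Ready: (D) and (I). (D) is listed earlier → (D).
Now (I) and (H) have their prerequisites met. (I) is listed earlier, so (I) next.
(C) now also ready, so the ready set is {(C), (H)}; (C) is listed earlier → (C).
(F), (H) and (G) are all available; (F) is listed earlier → (F).
Now (H) and (G) have their prerequisites met. (H) is listed earlier, so (H) next.
(G) needed (C) and (B), now all done → (G).
(A) and (E) are both available; (A) is listed earlier → (A).
(E) needed (G), now all done → (E).

(B) → (D) → (I) → (C) → (F) → (H) → (G) → (A) → (E)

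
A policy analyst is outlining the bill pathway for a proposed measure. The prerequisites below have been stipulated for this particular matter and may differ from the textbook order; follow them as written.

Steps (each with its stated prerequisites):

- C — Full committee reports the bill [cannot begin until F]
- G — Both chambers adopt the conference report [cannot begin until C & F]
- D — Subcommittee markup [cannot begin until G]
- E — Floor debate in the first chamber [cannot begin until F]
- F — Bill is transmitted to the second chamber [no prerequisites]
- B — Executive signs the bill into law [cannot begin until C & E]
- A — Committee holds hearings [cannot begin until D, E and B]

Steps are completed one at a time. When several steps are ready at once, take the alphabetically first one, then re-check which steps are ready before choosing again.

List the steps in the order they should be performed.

F C E B G D A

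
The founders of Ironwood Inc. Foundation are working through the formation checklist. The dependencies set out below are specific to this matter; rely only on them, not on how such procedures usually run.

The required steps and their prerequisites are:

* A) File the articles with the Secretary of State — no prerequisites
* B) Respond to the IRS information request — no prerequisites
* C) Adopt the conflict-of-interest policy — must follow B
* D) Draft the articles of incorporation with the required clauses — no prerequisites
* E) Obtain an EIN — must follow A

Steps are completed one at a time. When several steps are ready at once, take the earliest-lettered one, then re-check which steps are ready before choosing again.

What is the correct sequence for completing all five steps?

A B C D E

A, B and D have no prerequisites; A has the earlier label, so A is first.
Ready: B, D and E. B has the earlier label → B.
Ready: C, D and E. C has the earlier label → C.
D and E are both available; D has the earlier label → D.
Next only E has its prerequisites met → E.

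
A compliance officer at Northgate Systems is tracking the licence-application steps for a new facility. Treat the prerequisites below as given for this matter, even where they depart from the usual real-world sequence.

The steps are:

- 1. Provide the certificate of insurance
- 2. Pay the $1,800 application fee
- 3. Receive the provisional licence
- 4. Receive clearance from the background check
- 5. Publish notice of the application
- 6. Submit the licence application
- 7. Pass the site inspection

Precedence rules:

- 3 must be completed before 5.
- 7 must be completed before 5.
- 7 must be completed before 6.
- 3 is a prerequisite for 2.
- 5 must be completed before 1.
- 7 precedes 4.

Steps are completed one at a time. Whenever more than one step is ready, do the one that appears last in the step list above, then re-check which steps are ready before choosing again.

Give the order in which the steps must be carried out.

7, 6, 4, 3, 5, 2, 1

7 and 3 have no prerequisites; 7 is listed later, so 7 is first.
6, 4 and 3 are all available; 6 is listed later → 6.
4 and 3 are both available; 4 is listed later → 4.
Next only 3 has its prerequisites met → 3.
Now 5 and 2 have their prerequisites met. 5 is listed later, so 5 next.
1 now also ready, so the ready set is {2, 1}; 2 is listed later → 2.
That leaves 1 as the only ready step → 1.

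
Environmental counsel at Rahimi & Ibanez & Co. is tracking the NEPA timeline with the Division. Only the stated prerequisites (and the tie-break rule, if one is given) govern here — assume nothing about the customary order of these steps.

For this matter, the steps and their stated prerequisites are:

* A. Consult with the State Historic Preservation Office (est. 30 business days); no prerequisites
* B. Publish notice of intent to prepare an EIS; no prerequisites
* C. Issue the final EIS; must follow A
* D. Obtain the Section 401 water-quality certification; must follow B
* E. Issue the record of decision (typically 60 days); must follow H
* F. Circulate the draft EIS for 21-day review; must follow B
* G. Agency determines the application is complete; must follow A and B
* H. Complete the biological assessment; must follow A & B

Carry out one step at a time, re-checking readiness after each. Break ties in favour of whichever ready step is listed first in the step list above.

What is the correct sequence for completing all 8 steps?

Nothing is required for A and B. A is listed earlier → A first.
C now also ready, so the ready set is {B, C}; B is listed earlier → B.
D, F, G and H now also ready, so the ready set is {C, D, F, G, H}; C is listed earlier → C.
Now D, F, G and H have their prerequisites met. D is listed earlier, so D next.
F, G and H are all available; F is listed earlier → F.
Now G and H have their prerequisites met. G is listed earlier, so G next.
Next only H has its prerequisites met → H.
E needed H, now all done → E.

A, B, C, D, F, G, H, E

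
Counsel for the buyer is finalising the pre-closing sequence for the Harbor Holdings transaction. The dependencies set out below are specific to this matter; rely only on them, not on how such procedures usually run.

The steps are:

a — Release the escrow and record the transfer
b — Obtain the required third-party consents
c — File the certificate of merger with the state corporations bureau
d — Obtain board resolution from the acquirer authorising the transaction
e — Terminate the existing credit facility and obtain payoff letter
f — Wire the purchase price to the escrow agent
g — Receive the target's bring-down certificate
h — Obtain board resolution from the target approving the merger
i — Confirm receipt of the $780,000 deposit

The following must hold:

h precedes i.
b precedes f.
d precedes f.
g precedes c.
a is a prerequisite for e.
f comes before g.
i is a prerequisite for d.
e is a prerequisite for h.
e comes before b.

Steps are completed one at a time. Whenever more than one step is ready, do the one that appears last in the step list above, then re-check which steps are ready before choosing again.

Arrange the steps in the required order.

Only a has no prerequisites, so it is first.
e is the only step now ready → e.
Now h and b have their prerequisites met. h is listed later, so h next.
i now also ready, so the ready set is {i, b}; i is listed later → i.
d now also ready, so the ready set is {d, b}; d is listed later → d.
b needed e, now all done → b.
f is the only step now ready → f.
Next only g has its prerequisites met → g.
c is the only step now ready → c.

a → e → h → i → d → b → f → g → c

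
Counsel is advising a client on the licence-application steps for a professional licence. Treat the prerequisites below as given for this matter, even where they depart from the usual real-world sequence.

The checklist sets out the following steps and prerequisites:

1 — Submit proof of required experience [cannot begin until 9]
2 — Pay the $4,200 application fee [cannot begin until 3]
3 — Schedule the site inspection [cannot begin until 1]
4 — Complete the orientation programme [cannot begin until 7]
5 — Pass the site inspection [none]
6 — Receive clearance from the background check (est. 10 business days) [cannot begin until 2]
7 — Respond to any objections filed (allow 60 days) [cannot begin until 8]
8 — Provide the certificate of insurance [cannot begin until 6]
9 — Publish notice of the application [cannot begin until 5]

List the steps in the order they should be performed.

5 is the only step with nothing outstanding, so it goes first.
Next only 9 has its prerequisites met → 9.
1 needed 9, now all done → 1.
3 needed 1, now all done → 3.
Next only 2 has its prerequisites met → 2.
That leaves 6 as the only ready step → 6.
8 needed 6, now all done → 8.
Next only 7 has its prerequisites met → 7.
Next only 4 has its prerequisites met → 4.

5 9 1 3 2 6 8 7 4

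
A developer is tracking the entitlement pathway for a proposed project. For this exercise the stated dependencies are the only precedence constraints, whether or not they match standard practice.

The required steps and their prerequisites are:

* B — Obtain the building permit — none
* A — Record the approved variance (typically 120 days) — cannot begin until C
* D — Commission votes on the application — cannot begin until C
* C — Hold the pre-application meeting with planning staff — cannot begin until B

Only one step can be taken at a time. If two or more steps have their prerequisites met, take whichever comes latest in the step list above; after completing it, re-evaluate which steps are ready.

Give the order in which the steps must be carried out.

B C D A

B has no prerequisites → B first.
C needed B, now all done → C.
D and A are both available; D is listed later → D.
A needed C, now all done → A.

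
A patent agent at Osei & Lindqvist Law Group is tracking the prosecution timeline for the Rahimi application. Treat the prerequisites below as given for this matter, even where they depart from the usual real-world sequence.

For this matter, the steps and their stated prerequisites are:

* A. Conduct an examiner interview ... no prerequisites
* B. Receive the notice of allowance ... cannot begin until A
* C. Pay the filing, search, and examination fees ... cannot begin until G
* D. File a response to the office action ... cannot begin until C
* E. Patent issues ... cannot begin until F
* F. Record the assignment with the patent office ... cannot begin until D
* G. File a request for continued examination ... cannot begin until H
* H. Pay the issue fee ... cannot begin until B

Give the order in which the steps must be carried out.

A, B, H, G, C, D, F, E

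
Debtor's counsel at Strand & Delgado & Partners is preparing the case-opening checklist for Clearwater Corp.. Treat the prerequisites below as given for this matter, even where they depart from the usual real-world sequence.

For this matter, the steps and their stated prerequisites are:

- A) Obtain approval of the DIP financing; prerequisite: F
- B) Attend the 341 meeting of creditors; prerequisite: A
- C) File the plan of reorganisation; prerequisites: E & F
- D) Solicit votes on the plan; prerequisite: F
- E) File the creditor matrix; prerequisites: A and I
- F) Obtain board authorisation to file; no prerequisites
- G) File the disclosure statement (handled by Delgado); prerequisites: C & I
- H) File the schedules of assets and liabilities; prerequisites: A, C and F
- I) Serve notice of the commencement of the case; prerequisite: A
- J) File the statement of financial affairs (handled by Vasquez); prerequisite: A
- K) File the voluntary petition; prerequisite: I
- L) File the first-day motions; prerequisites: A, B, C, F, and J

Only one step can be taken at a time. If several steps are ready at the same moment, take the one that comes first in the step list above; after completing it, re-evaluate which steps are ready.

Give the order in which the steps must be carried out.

F, A, B, D, I, E, C, G, H, J, K, L

F is the only step with nothing outstanding, so it goes first.
Ready: A and D. A is listed earlier → A.
Ready: B, D, I and J. B is listed earlier → B.
Now D, I and J have their prerequisites met. D is listed earlier, so D next.
Ready: I and J. I is listed earlier → I.
E and K now also ready, so the ready set is {E, J, K}; E is listed earlier → E.
Ready: C, J and K. C is listed earlier → C.
G, H, J and K are all available; G is listed earlier → G.
Ready: H, J and K. H is listed earlier → H.
Ready: J and K. J is listed earlier → J.
K and L are both available; K is listed earlier → K.
L is the only step now ready → L.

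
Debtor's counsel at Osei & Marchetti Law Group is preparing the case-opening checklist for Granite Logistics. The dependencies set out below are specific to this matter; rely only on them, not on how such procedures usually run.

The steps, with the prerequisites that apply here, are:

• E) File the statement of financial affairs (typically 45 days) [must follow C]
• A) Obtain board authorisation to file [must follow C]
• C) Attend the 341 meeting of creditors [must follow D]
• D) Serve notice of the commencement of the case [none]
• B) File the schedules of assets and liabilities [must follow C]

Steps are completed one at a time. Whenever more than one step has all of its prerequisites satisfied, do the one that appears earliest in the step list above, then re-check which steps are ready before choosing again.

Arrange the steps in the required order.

D is the only step with nothing outstanding, so it goes first.
C needed D, now all done → C.
E, A and B are all available; E is listed earlier → E.
Now A and B have their prerequisites met. A is listed earlier, so A next.
That leaves B as the only ready step → B.

D, C, E, A, B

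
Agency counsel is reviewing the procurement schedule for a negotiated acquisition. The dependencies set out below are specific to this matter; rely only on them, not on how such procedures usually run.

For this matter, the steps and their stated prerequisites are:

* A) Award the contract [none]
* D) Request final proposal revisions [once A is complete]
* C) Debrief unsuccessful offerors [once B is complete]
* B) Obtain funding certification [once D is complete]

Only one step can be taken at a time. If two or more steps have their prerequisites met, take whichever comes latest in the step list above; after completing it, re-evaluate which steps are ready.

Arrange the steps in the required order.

A, D, B, C

Only A has no prerequisites, so it is first.
That leaves D as the only ready step → D.
That leaves B as the only ready step → B.
C needed B, now all done → C.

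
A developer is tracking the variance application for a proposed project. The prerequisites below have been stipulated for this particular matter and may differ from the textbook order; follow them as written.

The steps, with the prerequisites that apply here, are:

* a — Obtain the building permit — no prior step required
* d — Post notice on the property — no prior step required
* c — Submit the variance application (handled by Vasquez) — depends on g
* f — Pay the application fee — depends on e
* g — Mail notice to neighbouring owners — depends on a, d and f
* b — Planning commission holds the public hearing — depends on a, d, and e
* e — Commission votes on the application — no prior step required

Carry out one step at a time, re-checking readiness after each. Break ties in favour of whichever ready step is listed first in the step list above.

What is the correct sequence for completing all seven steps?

a, d and e have no prerequisites; a is listed earlier, so a is first.
d and e are both available; d is listed earlier → d.
e is the only step now ready → e.
Now f and b have their prerequisites met. f is listed earlier, so f next.
g and b are both available; g is listed earlier → g.
Ready: c and b. c is listed earlier → c.
Next only b has its prerequisites met → b.

a → d → e → f → g → c → b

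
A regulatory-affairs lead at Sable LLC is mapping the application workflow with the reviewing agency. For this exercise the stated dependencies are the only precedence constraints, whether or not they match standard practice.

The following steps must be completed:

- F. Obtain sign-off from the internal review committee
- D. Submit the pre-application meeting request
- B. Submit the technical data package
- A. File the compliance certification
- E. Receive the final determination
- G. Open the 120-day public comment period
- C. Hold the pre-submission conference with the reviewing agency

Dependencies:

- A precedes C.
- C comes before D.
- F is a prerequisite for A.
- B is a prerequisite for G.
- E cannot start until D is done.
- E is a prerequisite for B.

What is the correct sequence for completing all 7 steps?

F is the only step with nothing outstanding, so it goes first.
A needed F, now all done → A.
C needed A, now all done → C.
D needed C, now all done → D.
E needed D, now all done → E.
B needed E, now all done → B.
That leaves G as the only ready step → G.

F, A, C, D, E, B, G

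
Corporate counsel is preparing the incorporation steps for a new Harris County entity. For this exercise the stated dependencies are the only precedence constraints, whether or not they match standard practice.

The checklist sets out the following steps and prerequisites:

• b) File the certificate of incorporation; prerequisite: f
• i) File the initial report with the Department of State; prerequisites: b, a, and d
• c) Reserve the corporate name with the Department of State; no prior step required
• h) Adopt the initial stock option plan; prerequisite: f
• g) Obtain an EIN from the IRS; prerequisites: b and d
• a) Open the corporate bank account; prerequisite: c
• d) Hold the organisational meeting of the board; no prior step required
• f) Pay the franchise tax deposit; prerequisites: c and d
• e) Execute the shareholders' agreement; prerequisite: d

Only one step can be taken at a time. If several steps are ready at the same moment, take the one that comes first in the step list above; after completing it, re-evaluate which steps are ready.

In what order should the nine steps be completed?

c and d have no prerequisites; c is listed earlier, so c is first.
a and d are both available; a is listed earlier → a.
d is the only step now ready → d.
f and e are both available; f is listed earlier → f.
b and h now also ready, so the ready set is {b, h, e}; b is listed earlier → b.
i and g now also ready, so the ready set is {i, h, g, e}; i is listed earlier → i.
Ready: h, g and e. h is listed earlier → h.
g and e are both available; g is listed earlier → g.
e is the only step now ready → e.

c, a, d, f, b, i, h, g, e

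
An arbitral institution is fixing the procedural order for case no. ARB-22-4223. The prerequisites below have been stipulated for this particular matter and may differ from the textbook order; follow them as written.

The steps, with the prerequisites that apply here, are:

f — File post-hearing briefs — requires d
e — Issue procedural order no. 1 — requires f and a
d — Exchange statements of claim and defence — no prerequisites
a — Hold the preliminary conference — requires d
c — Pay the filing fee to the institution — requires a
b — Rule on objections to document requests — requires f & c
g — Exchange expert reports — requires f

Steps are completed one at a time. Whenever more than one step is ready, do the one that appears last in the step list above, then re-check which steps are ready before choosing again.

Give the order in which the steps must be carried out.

d, a, c, f, g, b, e

d has no prerequisites → d first.
Ready: a and f. a is listed later → a.
Ready: c and f. c is listed later → c.
f is the only step now ready → f.
g, b and e are all available; g is listed later → g.
b and e are both available; b is listed later → b.
e needed a and f, now all done → e.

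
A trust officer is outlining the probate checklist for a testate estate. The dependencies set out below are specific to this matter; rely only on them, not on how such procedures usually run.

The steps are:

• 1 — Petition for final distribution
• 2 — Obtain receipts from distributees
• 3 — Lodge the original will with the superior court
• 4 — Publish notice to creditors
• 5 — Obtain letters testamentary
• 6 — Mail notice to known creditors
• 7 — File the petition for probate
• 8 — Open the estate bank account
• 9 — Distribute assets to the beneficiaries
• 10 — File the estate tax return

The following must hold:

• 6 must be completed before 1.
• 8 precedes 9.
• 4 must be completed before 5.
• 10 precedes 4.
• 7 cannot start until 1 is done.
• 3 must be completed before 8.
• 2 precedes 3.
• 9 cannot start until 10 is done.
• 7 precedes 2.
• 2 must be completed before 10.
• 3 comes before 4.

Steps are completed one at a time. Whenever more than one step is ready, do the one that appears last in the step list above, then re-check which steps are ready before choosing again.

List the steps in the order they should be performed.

6 1 7 2 10 3 8 9 4 5

6 has no prerequisites → 6 first.
1 is the only step now ready → 1.
7 is the only step now ready → 7.
2 is the only step now ready → 2.
Now 10 and 3 have their prerequisites met. 10 is listed later, so 10 next.
Next only 3 has its prerequisites met → 3.
8 and 4 are both available; 8 is listed later → 8.
9 now also ready, so the ready set is {9, 4}; 9 is listed later → 9.
4 needed 10 and 3, now all done → 4.
That leaves 5 as the only ready step → 5.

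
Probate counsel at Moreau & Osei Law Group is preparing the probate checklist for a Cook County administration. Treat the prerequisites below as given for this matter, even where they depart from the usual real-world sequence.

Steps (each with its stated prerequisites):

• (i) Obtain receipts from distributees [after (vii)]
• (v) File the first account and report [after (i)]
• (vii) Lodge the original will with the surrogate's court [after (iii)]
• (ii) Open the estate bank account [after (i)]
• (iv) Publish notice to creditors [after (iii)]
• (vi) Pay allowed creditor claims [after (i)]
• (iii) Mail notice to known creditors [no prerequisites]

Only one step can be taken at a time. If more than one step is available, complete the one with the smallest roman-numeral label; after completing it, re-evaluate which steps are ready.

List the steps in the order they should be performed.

(iii) is the only step with nothing outstanding, so it goes first.
(iv) and (vii) are both available; (iv) has the earlier label → (iv).
(vii) needed (iii), now all done → (vii).
(i) needed (vii), now all done → (i).
Now (ii), (v) and (vi) have their prerequisites met. (ii) has the earlier label, so (ii) next.
(v) and (vi) are both available; (v) has the earlier label → (v).
(vi) is the only step now ready → (vi).

(iii), (iv), (vii), (i), (ii), (v), (vi)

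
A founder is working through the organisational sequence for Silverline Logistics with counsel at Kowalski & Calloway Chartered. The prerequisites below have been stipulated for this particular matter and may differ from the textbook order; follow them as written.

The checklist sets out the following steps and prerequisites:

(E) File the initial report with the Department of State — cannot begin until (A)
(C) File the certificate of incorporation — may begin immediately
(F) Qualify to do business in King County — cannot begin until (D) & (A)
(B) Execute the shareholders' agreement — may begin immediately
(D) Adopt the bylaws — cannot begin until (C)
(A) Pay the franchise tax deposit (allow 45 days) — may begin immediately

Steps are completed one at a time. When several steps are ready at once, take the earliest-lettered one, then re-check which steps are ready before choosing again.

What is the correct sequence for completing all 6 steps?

(A), (B), (C), (D), (E), (F)

(A), (B) and (C) have no prerequisites; (A) has the earlier label, so (A) is first.
Ready: (B), (C) and (E). (B) has the earlier label → (B).
(C) and (E) are both available; (C) has the earlier label → (C).
(D) now also ready, so the ready set is {(D), (E)}; (D) has the earlier label → (D).
Now (E) and (F) have their prerequisites met. (E) has the earlier label, so (E) next.
(F) is the only step now ready → (F).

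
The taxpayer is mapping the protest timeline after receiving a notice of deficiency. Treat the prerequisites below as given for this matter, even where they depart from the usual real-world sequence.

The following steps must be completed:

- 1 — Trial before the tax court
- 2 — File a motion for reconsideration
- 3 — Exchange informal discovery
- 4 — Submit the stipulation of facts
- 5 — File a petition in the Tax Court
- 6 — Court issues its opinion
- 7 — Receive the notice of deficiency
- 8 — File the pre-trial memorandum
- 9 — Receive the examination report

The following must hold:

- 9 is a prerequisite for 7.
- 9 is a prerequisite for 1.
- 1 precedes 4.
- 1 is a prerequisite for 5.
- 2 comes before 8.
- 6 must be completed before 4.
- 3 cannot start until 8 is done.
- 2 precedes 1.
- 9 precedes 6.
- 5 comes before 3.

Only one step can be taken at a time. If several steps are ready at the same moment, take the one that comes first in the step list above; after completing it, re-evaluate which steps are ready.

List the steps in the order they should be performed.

2 8 9 1 5 3 6 4 7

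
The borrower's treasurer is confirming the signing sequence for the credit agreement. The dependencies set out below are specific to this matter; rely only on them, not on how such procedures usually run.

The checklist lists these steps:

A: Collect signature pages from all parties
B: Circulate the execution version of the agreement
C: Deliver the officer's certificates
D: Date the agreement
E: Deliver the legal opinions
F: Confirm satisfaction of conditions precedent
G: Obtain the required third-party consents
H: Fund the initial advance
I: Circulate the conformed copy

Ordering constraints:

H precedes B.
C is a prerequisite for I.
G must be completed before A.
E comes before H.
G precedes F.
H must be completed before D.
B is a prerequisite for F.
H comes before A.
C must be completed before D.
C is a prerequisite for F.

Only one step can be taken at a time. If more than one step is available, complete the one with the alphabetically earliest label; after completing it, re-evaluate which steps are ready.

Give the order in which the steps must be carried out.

C, E, G, H, A, B, D, F, I

Nothing is required for C, E and G. C has the earlier label → C first.
E, G and I are all available; E has the earlier label → E.
Ready: G, H and I. G has the earlier label → G.
Now H and I have their prerequisites met. H has the earlier label, so H next.
Ready: A, B, D and I. A has the earlier label → A.
Now B, D and I have their prerequisites met. B has the earlier label, so B next.
F now also ready, so the ready set is {D, F, I}; D has the earlier label → D.
Now F and I have their prerequisites met. F has the earlier label, so F next.
Next only I has its prerequisites met → I.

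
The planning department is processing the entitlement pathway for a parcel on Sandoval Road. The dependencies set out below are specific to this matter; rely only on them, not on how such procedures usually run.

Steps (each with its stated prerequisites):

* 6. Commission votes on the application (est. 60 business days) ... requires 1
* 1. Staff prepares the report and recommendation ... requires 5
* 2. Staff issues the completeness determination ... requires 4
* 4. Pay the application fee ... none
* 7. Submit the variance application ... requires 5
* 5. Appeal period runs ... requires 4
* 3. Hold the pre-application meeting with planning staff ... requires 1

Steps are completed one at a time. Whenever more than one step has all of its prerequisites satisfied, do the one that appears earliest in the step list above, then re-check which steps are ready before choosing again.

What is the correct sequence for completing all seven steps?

4, 2, 5, 1, 6, 7, 3

4 is the only step with nothing outstanding, so it goes first.
Now 2 and 5 have their prerequisites met. 2 is listed earlier, so 2 next.
5 needed 4, now all done → 5.
Ready: 1 and 7. 1 is listed earlier → 1.
6 and 3 now also ready, so the ready set is {6, 7, 3}; 6 is listed earlier → 6.
7 and 3 are both available; 7 is listed earlier → 7.
3 is the only step now ready → 3.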